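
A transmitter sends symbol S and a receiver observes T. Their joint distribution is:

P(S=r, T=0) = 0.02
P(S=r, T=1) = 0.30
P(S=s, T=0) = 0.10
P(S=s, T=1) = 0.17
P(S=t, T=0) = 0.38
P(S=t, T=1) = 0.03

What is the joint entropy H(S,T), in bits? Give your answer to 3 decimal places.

H(S,T) = −Σ p(x,y)·log₂ p(x,y) over all 6 cells.
  cell (r,0): −0.02·log₂0.02 = 0.1129
  cell (r,1): −0.30·log₂0.30 = 0.5211
  cell (s,0): −0.10·log₂0.10 = 0.3322
  cell (s,1): −0.17·log₂0.17 = 0.4346
  cell (t,0): −0.38·log₂0.38 = 0.5305
  cell (t,1): −0.03·log₂0.03 = 0.1518
Sum = 2.083 bits.

2.083 bits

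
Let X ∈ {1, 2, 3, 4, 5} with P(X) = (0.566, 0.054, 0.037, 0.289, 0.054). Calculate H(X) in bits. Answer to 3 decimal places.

H(X) = −Σ p·log₂ p.
  −(0.566)·log₂(0.566) = 0.4648
  −(0.054)·log₂(0.054) = 0.2274
  −(0.037)·log₂(0.037) = 0.1760
  −(0.289)·log₂(0.289) = 0.5176
  −(0.054)·log₂(0.054) = 0.2274
Sum: 0.4648 + 0.2274 + 0.1760 + 0.5176 + 0.2274 = 1.613 bits.

1.613 bits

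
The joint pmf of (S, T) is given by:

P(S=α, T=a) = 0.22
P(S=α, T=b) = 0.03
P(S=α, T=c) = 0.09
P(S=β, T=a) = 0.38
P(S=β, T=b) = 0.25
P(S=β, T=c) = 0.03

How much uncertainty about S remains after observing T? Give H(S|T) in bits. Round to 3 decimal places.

Marginals: p(S) = (0.3400, 0.6600), p(T) = (0.6000, 0.2800, 0.1200).
H(S|T) = Σ p(T) · H(S|T=·).
  T=a: p=0.6000, H(S|T=a) = 0.9481
  T=b: p=0.2800, H(S|T=b) = 0.4912
  T=c: p=0.1200, H(S|T=c) = 0.8113
Weighted sum = 0.804 bits.

0.804 bits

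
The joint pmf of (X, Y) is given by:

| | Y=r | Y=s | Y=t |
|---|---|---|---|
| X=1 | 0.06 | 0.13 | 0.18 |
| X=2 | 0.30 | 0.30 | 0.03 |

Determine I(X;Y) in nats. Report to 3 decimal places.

Marginals: p(X) = (0.3700, 0.6300), p(Y) = (0.3600, 0.4300, 0.2100).
I(X;Y) = H(X) + H(Y) − H(X,Y).
H(X) = 0.6590, H(Y) = 1.0584, H(X,Y) = 1.5703.
I(X;Y) = 0.6590 + 1.0584 − 1.5703 = 0.147 nats.

0.147 nats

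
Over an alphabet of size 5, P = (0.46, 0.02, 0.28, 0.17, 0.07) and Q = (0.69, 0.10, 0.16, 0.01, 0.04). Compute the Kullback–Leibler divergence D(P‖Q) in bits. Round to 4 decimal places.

0.6619 bits

D(P‖Q) = Σ p·log₂(p/q).
  0.46·log₂(0.46/0.69) = -0.26908
  0.02·log₂(0.02/0.10) = -0.04644
  0.28·log₂(0.28/0.16) = 0.22606
  0.17·log₂(0.17/0.01) = 0.69487
  0.07·log₂(0.07/0.04) = 0.05651
D(P‖Q) = 0.6619 bits.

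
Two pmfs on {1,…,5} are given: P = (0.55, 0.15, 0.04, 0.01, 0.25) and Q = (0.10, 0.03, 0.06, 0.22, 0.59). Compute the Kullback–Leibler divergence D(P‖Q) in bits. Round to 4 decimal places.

D(P‖Q) = Σ p·log₂(p/q).
  0.55·log₂(0.55/0.10) = 1.35269
  0.15·log₂(0.15/0.03) = 0.34829
  0.04·log₂(0.04/0.06) = -0.02340
  0.01·log₂(0.01/0.22) = -0.04459
  0.25·log₂(0.25/0.59) = -0.30970
D(P‖Q) = 1.3233 bits.

1.3233 bits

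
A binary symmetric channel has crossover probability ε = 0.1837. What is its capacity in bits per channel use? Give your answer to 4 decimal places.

0.3119 bits

Binary symmetric channel: C = 1 − h₂(ε) where h₂ is the binary entropy function.
h₂(0.1837) = −0.1837·log₂0.1837 − 0.8163·log₂0.8163 = 0.6881.
C = 1 − 0.6881 = 0.3119 bits per channel use.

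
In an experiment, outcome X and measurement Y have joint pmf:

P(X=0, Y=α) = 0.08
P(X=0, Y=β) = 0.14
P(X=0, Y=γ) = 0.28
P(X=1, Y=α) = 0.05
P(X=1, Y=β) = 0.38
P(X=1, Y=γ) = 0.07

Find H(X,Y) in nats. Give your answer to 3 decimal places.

H(X,Y) = −Σ p(x,y)·ln p(x,y) over all 6 cells.
  cell (0,α): −0.08·ln0.08 = 0.2021
  cell (0,β): −0.14·ln0.14 = 0.2753
  cell (0,γ): −0.28·ln0.28 = 0.3564
  cell (1,α): −0.05·ln0.05 = 0.1498
  cell (1,β): −0.38·ln0.38 = 0.3677
  cell (1,γ): −0.07·ln0.07 = 0.1861
Sum = 1.537 nats.

1.537 nats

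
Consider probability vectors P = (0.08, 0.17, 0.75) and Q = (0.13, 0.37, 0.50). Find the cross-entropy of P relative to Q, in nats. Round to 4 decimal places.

H(P,Q) = −Σ p·ln q.
  −0.08·ln(0.13) = 0.16322
  −0.17·ln(0.37) = 0.16902
  −0.75·ln(0.50) = 0.51986
H(P,Q) = 0.8521 nats.

0.8521 nats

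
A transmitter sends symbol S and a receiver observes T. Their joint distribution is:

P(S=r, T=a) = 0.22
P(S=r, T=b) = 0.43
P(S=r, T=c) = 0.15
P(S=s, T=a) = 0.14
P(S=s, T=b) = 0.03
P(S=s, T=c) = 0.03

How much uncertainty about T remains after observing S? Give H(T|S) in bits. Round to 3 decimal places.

Chain rule: H(T|S) = H(S,T) − H(S).
Marginals: p(S) = (0.8000, 0.2000), p(T) = (0.3600, 0.4600, 0.1800).
H(S,T) = 2.1153 bits; H(S) = 0.7219 bits.
H(T|S) = 2.1153 − 0.7219 = 1.393 bits.

1.393 bits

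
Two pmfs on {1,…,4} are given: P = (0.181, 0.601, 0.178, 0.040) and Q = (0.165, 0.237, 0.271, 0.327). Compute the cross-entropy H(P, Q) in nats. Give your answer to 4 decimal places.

1.4685 nats

H(P,Q) = −Σ p·ln q.
  −0.181·ln(0.165) = 0.32613
  −0.601·ln(0.237) = 0.86526
  −0.178·ln(0.271) = 0.23240
  −0.040·ln(0.327) = 0.04471
H(P,Q) = 1.4685 nats.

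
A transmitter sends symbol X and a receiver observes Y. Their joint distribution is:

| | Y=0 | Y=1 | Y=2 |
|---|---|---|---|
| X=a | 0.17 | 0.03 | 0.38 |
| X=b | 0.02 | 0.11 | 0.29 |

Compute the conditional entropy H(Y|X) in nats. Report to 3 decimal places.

Chain rule: H(Y|X) = H(X,Y) − H(X).
Marginals: p(X) = (0.5800, 0.4200), p(Y) = (0.1900, 0.1400, 0.6700).
H(X,Y) = 1.4541 nats; H(X) = 0.6803 nats.
H(Y|X) = 1.4541 − 0.6803 = 0.774 nats.

0.774 nats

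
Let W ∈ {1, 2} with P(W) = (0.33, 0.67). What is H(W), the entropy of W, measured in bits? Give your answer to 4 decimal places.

H(W) = −Σ p·log₂ p.
  −(0.33)·log₂(0.33) = 0.52782
  −(0.67)·log₂(0.67) = 0.38710
Sum: 0.52782 + 0.38710 = 0.9149 bits.

0.9149 bits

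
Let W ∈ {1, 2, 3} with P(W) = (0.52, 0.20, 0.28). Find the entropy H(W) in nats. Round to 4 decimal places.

1.0184 nats

H(W) = −Σ p·ln p.
  −(0.52)·ln(0.52) = 0.34004
  −(0.20)·ln(0.20) = 0.32189
  −(0.28)·ln(0.28) = 0.35643
Sum: 0.34004 + 0.32189 + 0.35643 = 1.0184 nats.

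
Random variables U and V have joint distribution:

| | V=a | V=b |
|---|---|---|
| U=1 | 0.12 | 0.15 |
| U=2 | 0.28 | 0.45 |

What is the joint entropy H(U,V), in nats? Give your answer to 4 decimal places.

1.2548 nats

H(U,V) = −Σ p(x,y)·ln p(x,y) over all 4 cells.
  cell (1,a): −0.12·ln0.12 = 0.25443
  cell (1,b): −0.15·ln0.15 = 0.28457
  cell (2,a): −0.28·ln0.28 = 0.35643
  cell (2,b): −0.45·ln0.45 = 0.35933
Sum = 1.2548 nats.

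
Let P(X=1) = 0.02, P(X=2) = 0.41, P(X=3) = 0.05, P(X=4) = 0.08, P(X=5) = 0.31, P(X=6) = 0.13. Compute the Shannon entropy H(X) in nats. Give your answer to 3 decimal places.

H(X) = −Σ p·ln p.
  −(0.02)·ln(0.02) = 0.0782
  −(0.41)·ln(0.41) = 0.3656
  −(0.05)·ln(0.05) = 0.1498
  −(0.08)·ln(0.08) = 0.2021
  −(0.31)·ln(0.31) = 0.3631
  −(0.13)·ln(0.13) = 0.2652
Sum: 0.0782 + 0.3656 + 0.1498 + 0.2021 + 0.3631 + 0.2652 = 1.424 nats.

1.424 nats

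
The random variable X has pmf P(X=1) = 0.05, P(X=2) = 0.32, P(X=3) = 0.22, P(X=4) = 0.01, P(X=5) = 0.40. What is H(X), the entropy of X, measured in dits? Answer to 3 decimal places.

H(X) = −Σ p·log₁₀ p.
  −(0.05)·log₁₀(0.05) = 0.0651
  −(0.32)·log₁₀(0.32) = 0.1584
  −(0.22)·log₁₀(0.22) = 0.1447
  −(0.01)·log₁₀(0.01) = 0.0200
  −(0.40)·log₁₀(0.40) = 0.1592
Sum: 0.0651 + 0.1584 + 0.1447 + 0.0200 + 0.1592 = 0.547 dits.

0.547 dits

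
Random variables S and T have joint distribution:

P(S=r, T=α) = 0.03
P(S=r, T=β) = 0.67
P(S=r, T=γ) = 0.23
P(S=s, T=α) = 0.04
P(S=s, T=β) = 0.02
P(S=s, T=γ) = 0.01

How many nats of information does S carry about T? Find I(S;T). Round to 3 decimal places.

Marginals: p(S) = (0.9300, 0.0700), p(T) = (0.0700, 0.6900, 0.2400).
I(S;T) = Σ p(x,y)·ln[p(x,y)/(p(x)p(y))].
  (r,α): 0.03·ln(0.4608) = -0.0232
  (r,β): 0.67·ln(1.0441) = 0.0289
  (r,γ): 0.23·ln(1.0305) = 0.0069
  (s,α): 0.04·ln(8.1633) = 0.0840
  (s,β): 0.02·ln(0.4141) = -0.0176
  (s,γ): 0.01·ln(0.5952) = -0.0052
Sum = 0.074 nats.

0.074 nats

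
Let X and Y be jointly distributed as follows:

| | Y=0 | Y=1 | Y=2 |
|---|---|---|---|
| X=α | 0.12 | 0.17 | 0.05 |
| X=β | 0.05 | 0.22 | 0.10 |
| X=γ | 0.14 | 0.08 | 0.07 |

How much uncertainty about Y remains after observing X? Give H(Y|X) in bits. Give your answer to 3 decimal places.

Marginals: p(X) = (0.3400, 0.3700, 0.2900), p(Y) = (0.3100, 0.4700, 0.2200).
H(Y|X) = Σ p(X) · H(Y|X=·).
  X=α: p=0.3400, H(Y|X=α) = 1.4370
  X=β: p=0.3700, H(Y|X=β) = 1.3463
  X=γ: p=0.2900, H(Y|X=γ) = 1.5147
Weighted sum = 1.426 bits.

1.426 bits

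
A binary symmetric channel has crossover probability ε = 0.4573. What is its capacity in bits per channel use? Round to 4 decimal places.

Binary symmetric channel: C = 1 − h₂(ε) where h₂ is the binary entropy function.
h₂(0.4573) = −0.4573·log₂0.4573 − 0.5427·log₂0.5427 = 0.9947.
C = 1 − 0.9947 = 0.0053 bits per channel use.

0.0053 bits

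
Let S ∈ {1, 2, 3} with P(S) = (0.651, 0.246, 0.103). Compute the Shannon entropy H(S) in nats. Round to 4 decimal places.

H(S) = −Σ p·ln p.
  −(0.651)·ln(0.651) = 0.27944
  −(0.246)·ln(0.246) = 0.34500
  −(0.103)·ln(0.103) = 0.23412
Sum: 0.27944 + 0.34500 + 0.23412 = 0.8586 nats.

0.8586 nats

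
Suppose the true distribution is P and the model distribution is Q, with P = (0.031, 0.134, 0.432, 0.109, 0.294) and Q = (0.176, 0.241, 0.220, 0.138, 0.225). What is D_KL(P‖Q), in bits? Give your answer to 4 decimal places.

D(P‖Q) = Σ p·log₂(p/q).
  0.031·log₂(0.031/0.176) = -0.07766
  0.134·log₂(0.134/0.241) = -0.11347
  0.432·log₂(0.432/0.220) = 0.42056
  0.109·log₂(0.109/0.138) = -0.03710
  0.294·log₂(0.294/0.225) = 0.11345
D(P‖Q) = 0.3058 bits.

0.3058 bits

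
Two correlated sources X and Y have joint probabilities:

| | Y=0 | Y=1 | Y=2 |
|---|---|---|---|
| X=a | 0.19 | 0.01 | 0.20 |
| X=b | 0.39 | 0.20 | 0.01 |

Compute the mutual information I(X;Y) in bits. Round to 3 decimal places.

Marginals: p(X) = (0.4000, 0.6000), p(Y) = (0.5800, 0.2100, 0.2100).
I(X;Y) = Σ p(x,y)·log₂[p(x,y)/(p(x)p(y))].
  (a,0): 0.19·log₂(0.8190) = -0.0547
  (a,1): 0.01·log₂(0.1190) = -0.0307
  (a,2): 0.20·log₂(2.3810) = 0.2503
  (b,0): 0.39·log₂(1.1207) = 0.0641
  (b,1): 0.20·log₂(1.5873) = 0.1333
  (b,2): 0.01·log₂(0.0794) = -0.0366
Sum = 0.326 bits.

0.326 bits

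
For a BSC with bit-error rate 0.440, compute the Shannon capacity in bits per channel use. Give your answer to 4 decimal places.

Binary symmetric channel: C = 1 − h₂(ε) where h₂ is the binary entropy function.
h₂(0.440) = −0.440·log₂0.440 − 0.560·log₂0.560 = 0.9896.
C = 1 − 0.9896 = 0.0104 bits per channel use.

0.0104 bits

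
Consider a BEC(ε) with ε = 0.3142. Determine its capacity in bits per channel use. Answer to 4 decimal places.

0.6858 bits

Binary erasure channel: capacity C = 1 − ε.
C = 1 − 0.3142 = 0.6858 bits per channel use.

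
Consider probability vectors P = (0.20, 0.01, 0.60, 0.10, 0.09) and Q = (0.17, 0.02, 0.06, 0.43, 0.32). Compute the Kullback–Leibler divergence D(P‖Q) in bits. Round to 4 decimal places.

D(P‖Q) = Σ p·log₂(p/q).
  0.20·log₂(0.20/0.17) = 0.04689
  0.01·log₂(0.01/0.02) = -0.01000
  0.60·log₂(0.60/0.06) = 1.99316
  0.10·log₂(0.10/0.43) = -0.21043
  0.09·log₂(0.09/0.32) = -0.16471
D(P‖Q) = 1.6549 bits.

1.6549 bits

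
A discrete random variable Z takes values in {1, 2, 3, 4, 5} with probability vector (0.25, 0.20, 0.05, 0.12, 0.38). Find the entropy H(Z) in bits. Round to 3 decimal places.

H(Z) = −Σ p·log₂ p.
  −(0.25)·log₂(0.25) = 0.5000
  −(0.20)·log₂(0.20) = 0.4644
  −(0.05)·log₂(0.05) = 0.2161
  −(0.12)·log₂(0.12) = 0.3671
  −(0.38)·log₂(0.38) = 0.5305
Sum: 0.5000 + 0.4644 + 0.2161 + 0.3671 + 0.5305 = 2.078 bits.

2.078 bits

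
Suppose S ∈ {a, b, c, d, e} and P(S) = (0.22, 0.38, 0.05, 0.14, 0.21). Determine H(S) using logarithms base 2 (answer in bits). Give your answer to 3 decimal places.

H(S) = −Σ p·log₂ p.
  −(0.22)·log₂(0.22) = 0.4806
  −(0.38)·log₂(0.38) = 0.5305
  −(0.05)·log₂(0.05) = 0.2161
  −(0.14)·log₂(0.14) = 0.3971
  −(0.21)·log₂(0.21) = 0.4728
Sum: 0.4806 + 0.5305 + 0.2161 + 0.3971 + 0.4728 = 2.097 bits.

2.097 bits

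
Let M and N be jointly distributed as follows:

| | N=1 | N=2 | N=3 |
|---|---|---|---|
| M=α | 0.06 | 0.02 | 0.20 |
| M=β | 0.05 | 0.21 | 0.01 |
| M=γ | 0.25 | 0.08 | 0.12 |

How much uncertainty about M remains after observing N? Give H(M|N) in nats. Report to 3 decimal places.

0.799 nats

Marginals: p(M) = (0.2800, 0.2700, 0.4500), p(N) = (0.3600, 0.3100, 0.3300).
H(M|N) = Σ p(N) · H(M|N=·).
  N=1: p=0.3600, H(M|N=1) = 0.8260
  N=2: p=0.3100, H(M|N=2) = 0.7902
  N=3: p=0.3300, H(M|N=3) = 0.7773
Weighted sum = 0.799 nats.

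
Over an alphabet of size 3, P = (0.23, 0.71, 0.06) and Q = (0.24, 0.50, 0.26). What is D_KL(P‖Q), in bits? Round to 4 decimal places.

D(P‖Q) = Σ p·log₂(p/q).
  0.23·log₂(0.23/0.24) = -0.01412
  0.71·log₂(0.71/0.50) = 0.35918
  0.06·log₂(0.06/0.26) = -0.12693
D(P‖Q) = 0.2181 bits.

0.2181 bits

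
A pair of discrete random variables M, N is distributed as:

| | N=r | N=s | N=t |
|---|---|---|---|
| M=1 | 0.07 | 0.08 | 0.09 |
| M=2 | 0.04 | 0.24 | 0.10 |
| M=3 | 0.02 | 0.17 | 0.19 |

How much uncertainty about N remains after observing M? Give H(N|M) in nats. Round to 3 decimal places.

Chain rule: H(N|M) = H(M,N) − H(M).
Marginals: p(M) = (0.2400, 0.3800, 0.3800), p(N) = (0.1300, 0.4900, 0.3800).
H(M,N) = 2.0015 nats; H(M) = 1.0779 nats.
H(N|M) = 2.0015 − 1.0779 = 0.924 nats.

0.924 nats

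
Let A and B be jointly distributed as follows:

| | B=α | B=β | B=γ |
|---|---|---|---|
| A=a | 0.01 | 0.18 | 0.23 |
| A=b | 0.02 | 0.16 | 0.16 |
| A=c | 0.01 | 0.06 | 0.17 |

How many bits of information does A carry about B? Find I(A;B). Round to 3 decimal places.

0.029 bits

Marginals: p(A) = (0.4200, 0.3400, 0.2400), p(B) = (0.0400, 0.4000, 0.5600).
I(A;B) = H(A) + H(B) − H(A,B).
H(A) = 1.5490, H(B) = 1.1830, H(A,B) = 2.7029.
I(A;B) = 1.5490 + 1.1830 − 2.7029 = 0.029 bits.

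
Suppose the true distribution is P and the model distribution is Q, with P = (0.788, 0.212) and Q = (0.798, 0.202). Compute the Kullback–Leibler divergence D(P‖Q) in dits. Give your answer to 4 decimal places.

D(P‖Q) = Σ p·log₁₀(p/q).
  0.788·log₁₀(0.788/0.798) = -0.00432
  0.212·log₁₀(0.212/0.202) = 0.00445
D(P‖Q) = 0.0001 dits.

0.0001 dits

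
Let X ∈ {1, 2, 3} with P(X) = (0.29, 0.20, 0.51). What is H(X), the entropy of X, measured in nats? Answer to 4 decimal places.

1.0243 nats

H(X) = −Σ p·ln p.
  −(0.29)·ln(0.29) = 0.35898
  −(0.20)·ln(0.20) = 0.32189
  −(0.51)·ln(0.51) = 0.34341
Sum: 0.35898 + 0.32189 + 0.34341 = 1.0243 nats.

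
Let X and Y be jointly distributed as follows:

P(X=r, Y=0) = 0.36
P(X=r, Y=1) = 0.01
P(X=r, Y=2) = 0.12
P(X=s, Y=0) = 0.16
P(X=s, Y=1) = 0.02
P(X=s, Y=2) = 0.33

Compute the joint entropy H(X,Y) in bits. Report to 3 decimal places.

2.028 bits

H(X,Y) = −Σ p(x,y)·log₂ p(x,y) over all 6 cells.
  cell (r,0): −0.36·log₂0.36 = 0.5306
  cell (r,1): −0.01·log₂0.01 = 0.0664
  cell (r,2): −0.12·log₂0.12 = 0.3671
  cell (s,0): −0.16·log₂0.16 = 0.4230
  cell (s,1): −0.02·log₂0.02 = 0.1129
  cell (s,2): −0.33·log₂0.33 = 0.5278
Sum = 2.028 bits.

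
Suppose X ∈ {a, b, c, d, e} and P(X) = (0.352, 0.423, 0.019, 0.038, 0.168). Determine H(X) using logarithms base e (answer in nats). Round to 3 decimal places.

1.231 nats

H(X) = −Σ p·ln p.
  −(0.352)·ln(0.352) = 0.3675
  −(0.423)·ln(0.423) = 0.3639
  −(0.019)·ln(0.019) = 0.0753
  −(0.038)·ln(0.038) = 0.1243
  −(0.168)·ln(0.168) = 0.2997
Sum: 0.3675 + 0.3639 + 0.0753 + 0.1243 + 0.2997 = 1.231 nats.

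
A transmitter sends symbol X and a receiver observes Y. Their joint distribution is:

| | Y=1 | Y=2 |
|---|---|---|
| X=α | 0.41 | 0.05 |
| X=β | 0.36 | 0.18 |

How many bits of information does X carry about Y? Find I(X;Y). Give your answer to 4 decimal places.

Marginals: p(X) = (0.4600, 0.5400), p(Y) = (0.7700, 0.2300).
I(X;Y) = Σ p(x,y)·log₂[p(x,y)/(p(x)p(y))].
  (α,1): 0.41·log₂(1.1575) = 0.08653
  (α,2): 0.05·log₂(0.4726) = -0.05407
  (β,1): 0.36·log₂(0.8658) = -0.07484
  (β,2): 0.18·log₂(1.4493) = 0.09636
Sum = 0.0540 bits.

0.0540 bits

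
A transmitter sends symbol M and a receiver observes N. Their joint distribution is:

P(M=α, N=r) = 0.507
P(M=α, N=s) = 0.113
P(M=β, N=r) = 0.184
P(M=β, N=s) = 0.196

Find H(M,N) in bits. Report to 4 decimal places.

H(M,N) = −Σ p(x,y)·log₂ p(x,y) over all 4 cells.
  cell (α,r): −0.507·log₂0.507 = 0.49683
  cell (α,s): −0.113·log₂0.113 = 0.35545
  cell (β,r): −0.184·log₂0.184 = 0.44937
  cell (β,s): −0.196·log₂0.196 = 0.46081
Sum = 1.7625 bits.

1.7625 bits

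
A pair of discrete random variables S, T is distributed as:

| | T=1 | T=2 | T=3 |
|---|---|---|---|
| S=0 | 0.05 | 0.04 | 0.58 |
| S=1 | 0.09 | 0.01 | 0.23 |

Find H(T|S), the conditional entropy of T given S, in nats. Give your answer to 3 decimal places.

Chain rule: H(T|S) = H(S,T) − H(S).
Marginals: p(S) = (0.6700, 0.3300), p(T) = (0.1400, 0.0500, 0.8100).
H(S,T) = 1.1953 nats; H(S) = 0.6342 nats.
H(T|S) = 1.1953 − 0.6342 = 0.561 nats.

0.561 nats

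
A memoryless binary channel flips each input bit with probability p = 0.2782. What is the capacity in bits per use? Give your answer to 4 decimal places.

Binary symmetric channel: C = 1 − h₂(ε) where h₂ is the binary entropy function.
h₂(0.2782) = −0.2782·log₂0.2782 − 0.7218·log₂0.7218 = 0.8530.
C = 1 − 0.8530 = 0.1470 bits per channel use.

0.1470 bits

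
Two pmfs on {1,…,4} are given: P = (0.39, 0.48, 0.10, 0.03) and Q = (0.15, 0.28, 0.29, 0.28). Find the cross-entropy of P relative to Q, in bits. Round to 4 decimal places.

H(P,Q) = −Σ p·log₂ q.
  −0.39·log₂(0.15) = 1.06742
  −0.48·log₂(0.28) = 0.88152
  −0.10·log₂(0.29) = 0.17859
  −0.03·log₂(0.28) = 0.05510
H(P,Q) = 2.1826 bits.

2.1826 bits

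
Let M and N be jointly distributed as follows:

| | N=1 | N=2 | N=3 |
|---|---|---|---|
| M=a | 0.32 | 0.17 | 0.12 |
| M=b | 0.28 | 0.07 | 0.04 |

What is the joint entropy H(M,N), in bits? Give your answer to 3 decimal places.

H(M,N) = −Σ p(x,y)·log₂ p(x,y) over all 6 cells.
  cell (a,1): −0.32·log₂0.32 = 0.5260
  cell (a,2): −0.17·log₂0.17 = 0.4346
  cell (a,3): −0.12·log₂0.12 = 0.3671
  cell (b,1): −0.28·log₂0.28 = 0.5142
  cell (b,2): −0.07·log₂0.07 = 0.2686
  cell (b,3): −0.04·log₂0.04 = 0.1858
Sum = 2.296 bits.

2.296 bits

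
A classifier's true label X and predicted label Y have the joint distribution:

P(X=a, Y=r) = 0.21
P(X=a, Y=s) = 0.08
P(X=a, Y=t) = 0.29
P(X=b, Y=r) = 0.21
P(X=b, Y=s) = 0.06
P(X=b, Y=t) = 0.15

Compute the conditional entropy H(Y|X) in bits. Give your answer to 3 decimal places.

1.428 bits

Chain rule: H(Y|X) = H(X,Y) − H(X).
Marginals: p(X) = (0.5800, 0.4200), p(Y) = (0.4200, 0.1400, 0.4400).
H(X,Y) = 2.4091 bits; H(X) = 0.9815 bits.
H(Y|X) = 2.4091 − 0.9815 = 1.428 bits.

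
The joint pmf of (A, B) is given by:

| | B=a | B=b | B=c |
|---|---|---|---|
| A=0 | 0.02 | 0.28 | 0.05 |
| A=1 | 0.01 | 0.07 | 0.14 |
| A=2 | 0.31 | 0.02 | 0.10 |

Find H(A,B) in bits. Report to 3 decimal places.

H(A,B) = −Σ p(x,y)·log₂ p(x,y) over all 9 cells.
  cell (0,a): −0.02·log₂0.02 = 0.1129
  cell (0,b): −0.28·log₂0.28 = 0.5142
  cell (0,c): −0.05·log₂0.05 = 0.2161
  cell (1,a): −0.01·log₂0.01 = 0.0664
  cell (1,b): −0.07·log₂0.07 = 0.2686
  cell (1,c): −0.14·log₂0.14 = 0.3971
  cell (2,a): −0.31·log₂0.31 = 0.5238
  cell (2,b): −0.02·log₂0.02 = 0.1129
  cell (2,c): −0.10·log₂0.10 = 0.3322
Sum = 2.544 bits.

2.544 bits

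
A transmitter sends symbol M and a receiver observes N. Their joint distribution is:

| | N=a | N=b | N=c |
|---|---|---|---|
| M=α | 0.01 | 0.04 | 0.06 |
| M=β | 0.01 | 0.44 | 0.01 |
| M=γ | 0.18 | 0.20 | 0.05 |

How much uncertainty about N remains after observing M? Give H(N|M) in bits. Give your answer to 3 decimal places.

0.886 bits

Chain rule: H(N|M) = H(M,N) − H(M).
Marginals: p(M) = (0.1100, 0.4600, 0.4300), p(N) = (0.2000, 0.6800, 0.1200).
H(M,N) = 2.2755 bits; H(M) = 1.3892 bits.
H(N|M) = 2.2755 − 1.3892 = 0.886 bits.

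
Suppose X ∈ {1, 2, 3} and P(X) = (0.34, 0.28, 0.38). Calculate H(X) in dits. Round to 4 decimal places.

0.4738 dits

H(X) = −Σ p·log₁₀ p.
  −(0.34)·log₁₀(0.34) = 0.15930
  −(0.28)·log₁₀(0.28) = 0.15480
  −(0.38)·log₁₀(0.38) = 0.15968
Sum: 0.15930 + 0.15480 + 0.15968 = 0.4738 dits.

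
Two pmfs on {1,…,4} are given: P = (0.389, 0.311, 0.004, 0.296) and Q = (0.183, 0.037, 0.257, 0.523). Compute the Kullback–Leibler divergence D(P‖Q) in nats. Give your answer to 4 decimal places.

0.7703 nats

D(P‖Q) = Σ p·ln(p/q).
  0.389·ln(0.389/0.183) = 0.29334
  0.311·ln(0.311/0.037) = 0.66208
  0.004·ln(0.004/0.257) = -0.01665
  0.296·ln(0.296/0.523) = -0.16849
D(P‖Q) = 0.7703 nats.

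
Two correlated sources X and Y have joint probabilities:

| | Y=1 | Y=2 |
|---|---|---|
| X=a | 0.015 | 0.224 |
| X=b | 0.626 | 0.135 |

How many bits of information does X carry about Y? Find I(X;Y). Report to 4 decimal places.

Marginals: p(X) = (0.2390, 0.7610), p(Y) = (0.6410, 0.3590).
I(X;Y) = H(X) + H(Y) − H(X,Y).
H(X) = 0.7934, H(Y) = 0.9418, H(X,Y) = 1.3874.
I(X;Y) = 0.7934 + 0.9418 − 1.3874 = 0.3478 bits.

0.3478 bits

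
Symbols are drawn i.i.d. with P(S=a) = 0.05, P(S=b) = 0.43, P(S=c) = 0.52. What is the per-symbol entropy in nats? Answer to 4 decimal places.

H(S) = −Σ p·ln p.
  −(0.05)·ln(0.05) = 0.14979
  −(0.43)·ln(0.43) = 0.36291
  −(0.52)·ln(0.52) = 0.34004
Sum: 0.14979 + 0.36291 + 0.34004 = 0.8527 nats.

0.8527 nats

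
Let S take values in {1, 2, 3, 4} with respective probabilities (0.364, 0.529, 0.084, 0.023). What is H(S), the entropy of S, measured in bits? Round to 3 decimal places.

H(S) = −Σ p·log₂ p.
  −(0.364)·log₂(0.364) = 0.5307
  −(0.529)·log₂(0.529) = 0.4860
  −(0.084)·log₂(0.084) = 0.3002
  −(0.023)·log₂(0.023) = 0.1252
Sum: 0.5307 + 0.4860 + 0.3002 + 0.1252 = 1.442 bits.

1.442 bits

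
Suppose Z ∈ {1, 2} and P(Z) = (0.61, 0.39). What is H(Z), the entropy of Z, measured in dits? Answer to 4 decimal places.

0.2904 dits

H(Z) = −Σ p·log₁₀ p.
  −(0.61)·log₁₀(0.61) = 0.13095
  −(0.39)·log₁₀(0.39) = 0.15948
Sum: 0.13095 + 0.15948 = 0.2904 dits.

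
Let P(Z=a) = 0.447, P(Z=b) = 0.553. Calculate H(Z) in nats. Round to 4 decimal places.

H(Z) = −Σ p·ln p.
  −(0.447)·ln(0.447) = 0.35992
  −(0.553)·ln(0.553) = 0.32760
Sum: 0.35992 + 0.32760 = 0.6875 nats.

0.6875 nats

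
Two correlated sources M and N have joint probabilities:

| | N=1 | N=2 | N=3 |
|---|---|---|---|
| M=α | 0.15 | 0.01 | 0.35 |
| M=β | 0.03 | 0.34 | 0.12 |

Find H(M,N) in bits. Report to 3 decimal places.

H(M,N) = −Σ p(x,y)·log₂ p(x,y) over all 6 cells.
  cell (α,1): −0.15·log₂0.15 = 0.4105
  cell (α,2): −0.01·log₂0.01 = 0.0664
  cell (α,3): −0.35·log₂0.35 = 0.5301
  cell (β,1): −0.03·log₂0.03 = 0.1518
  cell (β,2): −0.34·log₂0.34 = 0.5292
  cell (β,3): −0.12·log₂0.12 = 0.3671
Sum = 2.055 bits.

2.055 bits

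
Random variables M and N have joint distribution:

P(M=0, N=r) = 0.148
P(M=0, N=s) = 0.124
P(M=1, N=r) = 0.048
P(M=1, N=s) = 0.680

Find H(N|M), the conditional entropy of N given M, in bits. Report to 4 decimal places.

0.5257 bits

Chain rule: H(N|M) = H(M,N) − H(M).
Marginals: p(M) = (0.2720, 0.7280), p(N) = (0.1960, 0.8040).
H(M,N) = 1.3700 bits; H(M) = 0.8443 bits.
H(N|M) = 1.3700 − 0.8443 = 0.5257 bits.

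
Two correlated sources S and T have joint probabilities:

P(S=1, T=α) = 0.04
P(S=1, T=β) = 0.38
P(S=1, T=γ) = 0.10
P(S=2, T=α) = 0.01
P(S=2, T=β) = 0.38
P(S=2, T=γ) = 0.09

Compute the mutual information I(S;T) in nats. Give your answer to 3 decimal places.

Marginals: p(S) = (0.5200, 0.4800), p(T) = (0.0500, 0.7600, 0.1900).
I(S;T) = H(S) + H(T) − H(S,T).
H(S) = 0.6923, H(T) = 0.6739, H(S,T) = 1.3571.
I(S;T) = 0.6923 + 0.6739 − 1.3571 = 0.009 nats.

0.009 nats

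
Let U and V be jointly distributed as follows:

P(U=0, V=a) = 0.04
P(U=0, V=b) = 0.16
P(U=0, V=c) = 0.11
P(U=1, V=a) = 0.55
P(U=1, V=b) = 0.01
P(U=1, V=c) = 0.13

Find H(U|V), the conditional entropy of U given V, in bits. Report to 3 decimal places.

Marginals: p(U) = (0.3100, 0.6900), p(V) = (0.5900, 0.1700, 0.2400).
H(U|V) = Σ p(V) · H(U|V=·).
  V=a: p=0.5900, H(U|V=a) = 0.3576
  V=b: p=0.1700, H(U|V=b) = 0.3228
  V=c: p=0.2400, H(U|V=c) = 0.9950
Weighted sum = 0.505 bits.

0.505 bits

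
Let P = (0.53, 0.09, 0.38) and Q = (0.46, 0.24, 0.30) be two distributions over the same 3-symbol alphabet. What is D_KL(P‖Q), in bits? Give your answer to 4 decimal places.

D(P‖Q) = Σ p·log₂(p/q).
  0.53·log₂(0.53/0.46) = 0.10831
  0.09·log₂(0.09/0.24) = -0.12735
  0.38·log₂(0.38/0.30) = 0.12959
D(P‖Q) = 0.1106 bits.

0.1106 bits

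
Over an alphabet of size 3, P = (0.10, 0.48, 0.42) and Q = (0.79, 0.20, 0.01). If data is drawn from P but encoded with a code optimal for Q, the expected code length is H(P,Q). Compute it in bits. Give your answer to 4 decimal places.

H(P,Q) = −Σ p·log₂ q.
  −0.10·log₂(0.79) = 0.03401
  −0.48·log₂(0.20) = 1.11453
  −0.42·log₂(0.01) = 2.79042
H(P,Q) = 3.9390 bits.

3.9390 bits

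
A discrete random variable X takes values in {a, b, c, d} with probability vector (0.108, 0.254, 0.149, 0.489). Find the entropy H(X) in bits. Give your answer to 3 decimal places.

1.763 bits

H(X) = −Σ p·log₂ p.
  −(0.108)·log₂(0.108) = 0.3468
  −(0.254)·log₂(0.254) = 0.5022
  −(0.149)·log₂(0.149) = 0.4092
  −(0.489)·log₂(0.489) = 0.5047
Sum: 0.3468 + 0.5022 + 0.4092 + 0.5047 = 1.763 bits.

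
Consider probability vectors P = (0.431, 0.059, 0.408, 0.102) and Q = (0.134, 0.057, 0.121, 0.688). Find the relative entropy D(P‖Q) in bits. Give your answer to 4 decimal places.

1.1639 bits

D(P‖Q) = Σ p·log₂(p/q).
  0.431·log₂(0.431/0.134) = 0.72643
  0.059·log₂(0.059/0.057) = 0.00294
  0.408·log₂(0.408/0.121) = 0.71545
  0.102·log₂(0.102/0.688) = -0.28089
D(P‖Q) = 1.1639 bits.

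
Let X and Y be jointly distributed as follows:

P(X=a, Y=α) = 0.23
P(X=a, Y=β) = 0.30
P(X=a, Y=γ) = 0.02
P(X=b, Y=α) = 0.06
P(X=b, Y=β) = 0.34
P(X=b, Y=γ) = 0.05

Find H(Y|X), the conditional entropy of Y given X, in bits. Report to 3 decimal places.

Marginals: p(X) = (0.5500, 0.4500), p(Y) = (0.2900, 0.6400, 0.0700).
H(Y|X) = Σ p(X) · H(Y|X=·).
  X=a: p=0.5500, H(Y|X=a) = 1.1768
  X=b: p=0.4500, H(Y|X=b) = 1.0453
Weighted sum = 1.118 bits.

1.118 bits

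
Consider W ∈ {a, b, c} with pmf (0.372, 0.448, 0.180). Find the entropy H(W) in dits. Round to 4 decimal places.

0.4500 dits

H(W) = −Σ p·log₁₀ p.
  −(0.372)·log₁₀(0.372) = 0.15976
  −(0.448)·log₁₀(0.448) = 0.15623
  −(0.180)·log₁₀(0.180) = 0.13405
Sum: 0.15976 + 0.15623 + 0.13405 = 0.4500 dits.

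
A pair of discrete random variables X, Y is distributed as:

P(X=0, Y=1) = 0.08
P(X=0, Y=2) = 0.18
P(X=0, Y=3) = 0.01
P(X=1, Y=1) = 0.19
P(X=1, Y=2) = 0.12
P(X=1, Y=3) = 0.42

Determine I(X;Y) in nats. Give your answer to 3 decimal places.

0.170 nats

Marginals: p(X) = (0.2700, 0.7300), p(Y) = (0.2700, 0.3000, 0.4300).
I(X;Y) = Σ p(x,y)·ln[p(x,y)/(p(x)p(y))].
  (0,1): 0.08·ln(1.0974) = 0.0074
  (0,2): 0.18·ln(2.2222) = 0.1437
  (0,3): 0.01·ln(0.0861) = -0.0245
  (1,1): 0.19·ln(0.9640) = -0.0070
  (1,2): 0.12·ln(0.5479) = -0.0722
  (1,3): 0.42·ln(1.3380) = 0.1223
Sum = 0.170 nats.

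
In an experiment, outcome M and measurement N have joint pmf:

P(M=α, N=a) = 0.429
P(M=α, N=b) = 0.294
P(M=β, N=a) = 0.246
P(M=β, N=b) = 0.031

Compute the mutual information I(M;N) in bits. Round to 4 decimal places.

Marginals: p(M) = (0.7230, 0.2770), p(N) = (0.6750, 0.3250).
I(M;N) = Σ p(x,y)·log₂[p(x,y)/(p(x)p(y))].
  (α,a): 0.429·log₂(0.8791) = -0.07978
  (α,b): 0.294·log₂(1.2512) = 0.09505
  (β,a): 0.246·log₂(1.3157) = 0.09737
  (β,b): 0.031·log₂(0.3443) = -0.04768
Sum = 0.0650 bits.

0.0650 bits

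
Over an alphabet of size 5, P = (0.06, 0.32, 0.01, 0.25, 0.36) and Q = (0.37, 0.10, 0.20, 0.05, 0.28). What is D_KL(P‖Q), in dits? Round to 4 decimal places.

D(P‖Q) = Σ p·log₁₀(p/q).
  0.06·log₁₀(0.06/0.37) = -0.04740
  0.32·log₁₀(0.32/0.10) = 0.16165
  0.01·log₁₀(0.01/0.20) = -0.01301
  0.25·log₁₀(0.25/0.05) = 0.17474
  0.36·log₁₀(0.36/0.28) = 0.03929
D(P‖Q) = 0.3153 dits.

0.3153 dits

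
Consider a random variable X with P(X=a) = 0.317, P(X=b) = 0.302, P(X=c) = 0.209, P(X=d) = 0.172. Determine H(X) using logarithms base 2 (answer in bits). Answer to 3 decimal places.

1.956 bits

H(X) = −Σ p·log₂ p.
  −(0.317)·log₂(0.317) = 0.5254
  −(0.302)·log₂(0.302) = 0.5217
  −(0.209)·log₂(0.209) = 0.4720
  −(0.172)·log₂(0.172) = 0.4368
Sum: 0.5254 + 0.5217 + 0.4720 + 0.4368 = 1.956 bits.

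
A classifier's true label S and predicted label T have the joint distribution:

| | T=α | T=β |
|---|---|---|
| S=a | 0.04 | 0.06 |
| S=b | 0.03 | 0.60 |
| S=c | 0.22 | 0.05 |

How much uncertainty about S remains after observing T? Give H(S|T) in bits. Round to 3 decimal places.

Marginals: p(S) = (0.1000, 0.6300, 0.2700), p(T) = (0.2900, 0.7100).
H(S|T) = Σ p(T) · H(S|T=·).
  T=α: p=0.2900, H(S|T=α) = 1.0351
  T=β: p=0.7100, H(S|T=β) = 0.7760
Weighted sum = 0.851 bits.

0.851 bits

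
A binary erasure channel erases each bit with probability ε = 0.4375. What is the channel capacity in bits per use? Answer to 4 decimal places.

0.5625 bits

Binary erasure channel: capacity C = 1 − ε.
C = 1 − 0.4375 = 0.5625 bits per channel use.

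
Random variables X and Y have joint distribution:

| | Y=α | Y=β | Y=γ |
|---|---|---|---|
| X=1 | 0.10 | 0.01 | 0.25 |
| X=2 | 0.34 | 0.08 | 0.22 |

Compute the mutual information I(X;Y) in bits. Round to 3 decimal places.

Marginals: p(X) = (0.3600, 0.6400), p(Y) = (0.4400, 0.0900, 0.4700).
I(X;Y) = H(X) + H(Y) − H(X,Y).
H(X) = 0.9427, H(Y) = 1.3458, H(X,Y) = 2.1999.
I(X;Y) = 0.9427 + 1.3458 − 2.1999 = 0.089 bits.

0.089 bits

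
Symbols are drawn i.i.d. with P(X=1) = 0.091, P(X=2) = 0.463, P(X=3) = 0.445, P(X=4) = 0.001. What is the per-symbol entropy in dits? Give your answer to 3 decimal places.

0.409 dits

H(X) = −Σ p·log₁₀ p.
  −(0.091)·log₁₀(0.091) = 0.0947
  −(0.463)·log₁₀(0.463) = 0.1548
  −(0.445)·log₁₀(0.445) = 0.1565
  −(0.001)·log₁₀(0.001) = 0.0030
Sum: 0.0947 + 0.1548 + 0.1565 + 0.0030 = 0.409 dits.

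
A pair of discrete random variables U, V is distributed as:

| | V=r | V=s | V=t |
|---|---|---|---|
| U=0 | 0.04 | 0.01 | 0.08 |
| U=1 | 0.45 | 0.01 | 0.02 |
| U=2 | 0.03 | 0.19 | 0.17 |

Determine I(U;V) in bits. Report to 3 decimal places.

0.611 bits

Marginals: p(U) = (0.1300, 0.4800, 0.3900), p(V) = (0.5200, 0.2100, 0.2700).
I(U;V) = Σ p(x,y)·log₂[p(x,y)/(p(x)p(y))].
  (0,r): 0.04·log₂(0.5917) = -0.0303
  (0,s): 0.01·log₂(0.3663) = -0.0145
  (0,t): 0.08·log₂(2.2792) = 0.0951
  (1,r): 0.45·log₂(1.8029) = 0.3826
  (1,s): 0.01·log₂(0.0992) = -0.0333
  (1,t): 0.02·log₂(0.1543) = -0.0539
  (2,r): 0.03·log₂(0.1479) = -0.0827
  (2,s): 0.19·log₂(2.3199) = 0.2307
  (2,t): 0.17·log₂(1.6144) = 0.1175
Sum = 0.611 bits.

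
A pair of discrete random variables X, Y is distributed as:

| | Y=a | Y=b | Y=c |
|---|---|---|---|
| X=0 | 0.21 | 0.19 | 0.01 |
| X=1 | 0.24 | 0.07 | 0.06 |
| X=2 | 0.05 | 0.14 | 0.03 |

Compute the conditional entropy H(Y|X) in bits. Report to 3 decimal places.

1.227 bits

Chain rule: H(Y|X) = H(X,Y) − H(X).
Marginals: p(X) = (0.4100, 0.3700, 0.2200), p(Y) = (0.5000, 0.4000, 0.1000).
H(X,Y) = 2.7657 bits; H(X) = 1.5387 bits.
H(Y|X) = 2.7657 − 1.5387 = 1.227 bits.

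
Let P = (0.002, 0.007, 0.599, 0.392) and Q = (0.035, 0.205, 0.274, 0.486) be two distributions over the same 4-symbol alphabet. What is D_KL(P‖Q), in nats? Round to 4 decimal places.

D(P‖Q) = Σ p·ln(p/q).
  0.002·ln(0.002/0.035) = -0.00572
  0.007·ln(0.007/0.205) = -0.02364
  0.599·ln(0.599/0.274) = 0.46850
  0.392·ln(0.392/0.486) = -0.08426
D(P‖Q) = 0.3549 nats.

0.3549 nats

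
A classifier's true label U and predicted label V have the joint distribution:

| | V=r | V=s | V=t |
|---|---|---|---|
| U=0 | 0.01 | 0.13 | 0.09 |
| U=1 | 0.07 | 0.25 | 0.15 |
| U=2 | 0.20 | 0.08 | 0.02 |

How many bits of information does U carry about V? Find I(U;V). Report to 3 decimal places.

Marginals: p(U) = (0.2300, 0.4700, 0.3000), p(V) = (0.2800, 0.4600, 0.2600).
I(U;V) = H(U) + H(V) − H(U,V).
H(U) = 1.5207, H(V) = 1.5348, H(U,V) = 2.8096.
I(U;V) = 1.5207 + 1.5348 − 2.8096 = 0.246 bits.

0.246 bits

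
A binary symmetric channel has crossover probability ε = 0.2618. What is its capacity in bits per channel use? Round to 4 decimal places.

Binary symmetric channel: C = 1 − h₂(ε) where h₂ is the binary entropy function.
h₂(0.2618) = −0.2618·log₂0.2618 − 0.7382·log₂0.7382 = 0.8295.
C = 1 − 0.8295 = 0.1705 bits per channel use.

0.1705 bits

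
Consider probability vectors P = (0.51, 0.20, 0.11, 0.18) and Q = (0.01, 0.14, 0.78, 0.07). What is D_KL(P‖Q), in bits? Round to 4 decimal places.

D(P‖Q) = Σ p·log₂(p/q).
  0.51·log₂(0.51/0.01) = 2.89294
  0.20·log₂(0.20/0.14) = 0.10291
  0.11·log₂(0.11/0.78) = -0.31086
  0.18·log₂(0.18/0.07) = 0.24526
D(P‖Q) = 2.9303 bits.

2.9303 bits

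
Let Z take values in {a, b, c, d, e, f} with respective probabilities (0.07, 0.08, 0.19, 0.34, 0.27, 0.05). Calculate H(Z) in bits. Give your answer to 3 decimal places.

H(Z) = −Σ p·log₂ p.
  −(0.07)·log₂(0.07) = 0.2686
  −(0.08)·log₂(0.08) = 0.2915
  −(0.19)·log₂(0.19) = 0.4552
  −(0.34)·log₂(0.34) = 0.5292
  −(0.27)·log₂(0.27) = 0.5100
  −(0.05)·log₂(0.05) = 0.2161
Sum: 0.2686 + 0.2915 + 0.4552 + 0.5292 + 0.5100 + 0.2161 = 2.271 bits.

2.271 bits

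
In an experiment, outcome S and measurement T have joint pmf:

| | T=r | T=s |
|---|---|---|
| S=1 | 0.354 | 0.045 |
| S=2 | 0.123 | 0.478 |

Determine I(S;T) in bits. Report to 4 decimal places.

Marginals: p(S) = (0.3990, 0.6010), p(T) = (0.4770, 0.5230).
I(S;T) = H(S) + H(T) − H(S,T).
H(S) = 0.9704, H(T) = 0.9985, H(S,T) = 1.6126.
I(S;T) = 0.9704 + 0.9985 − 1.6126 = 0.3563 bits.

0.3563 bits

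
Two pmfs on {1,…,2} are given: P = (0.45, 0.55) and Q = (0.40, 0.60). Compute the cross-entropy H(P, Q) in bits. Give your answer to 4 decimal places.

1.0002 bits

H(P,Q) = −Σ p·log₂ q.
  −0.45·log₂(0.40) = 0.59487
  −0.55·log₂(0.60) = 0.40533
H(P,Q) = 1.0002 bits.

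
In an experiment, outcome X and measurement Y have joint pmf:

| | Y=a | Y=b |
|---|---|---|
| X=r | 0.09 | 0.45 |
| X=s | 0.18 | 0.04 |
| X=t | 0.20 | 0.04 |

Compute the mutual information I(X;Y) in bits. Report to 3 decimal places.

0.340 bits

Marginals: p(X) = (0.5400, 0.2200, 0.2400), p(Y) = (0.4700, 0.5300).
I(X;Y) = H(X) + H(Y) − H(X,Y).
H(X) = 1.4548, H(Y) = 0.9974, H(X,Y) = 2.1123.
I(X;Y) = 1.4548 + 0.9974 − 2.1123 = 0.340 bits.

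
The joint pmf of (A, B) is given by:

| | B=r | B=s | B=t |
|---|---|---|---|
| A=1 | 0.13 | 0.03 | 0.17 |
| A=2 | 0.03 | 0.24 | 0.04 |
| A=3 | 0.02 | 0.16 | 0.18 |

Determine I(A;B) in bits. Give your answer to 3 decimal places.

Marginals: p(A) = (0.3300, 0.3100, 0.3600), p(B) = (0.1800, 0.4300, 0.3900).
I(A;B) = Σ p(x,y)·log₂[p(x,y)/(p(x)p(y))].
  (1,r): 0.13·log₂(2.1886) = 0.1469
  (1,s): 0.03·log₂(0.2114) = -0.0673
  (1,t): 0.17·log₂(1.3209) = 0.0683
  (2,r): 0.03·log₂(0.5376) = -0.0269
  (2,s): 0.24·log₂(1.8005) = 0.2036
  (2,t): 0.04·log₂(0.3309) = -0.0638
  (3,r): 0.02·log₂(0.3086) = -0.0339
  (3,s): 0.16·log₂(1.0336) = 0.0076
  (3,t): 0.18·log₂(1.2821) = 0.0645
Sum = 0.299 bits.

0.299 bits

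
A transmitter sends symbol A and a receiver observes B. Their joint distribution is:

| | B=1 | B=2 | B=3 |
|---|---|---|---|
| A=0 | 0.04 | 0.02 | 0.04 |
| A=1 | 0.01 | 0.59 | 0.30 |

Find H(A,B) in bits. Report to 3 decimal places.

1.521 bits

H(A,B) = −Σ p(x,y)·log₂ p(x,y) over all 6 cells.
  cell (0,1): −0.04·log₂0.04 = 0.1858
  cell (0,2): −0.02·log₂0.02 = 0.1129
  cell (0,3): −0.04·log₂0.04 = 0.1858
  cell (1,1): −0.01·log₂0.01 = 0.0664
  cell (1,2): −0.59·log₂0.59 = 0.4491
  cell (1,3): −0.30·log₂0.30 = 0.5211
Sum = 1.521 bits.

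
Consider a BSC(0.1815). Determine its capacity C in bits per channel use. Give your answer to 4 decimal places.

0.3167 bits

Binary symmetric channel: C = 1 − h₂(ε) where h₂ is the binary entropy function.
h₂(0.1815) = −0.1815·log₂0.1815 − 0.8185·log₂0.8185 = 0.6833.
C = 1 − 0.6833 = 0.3167 bits per channel use.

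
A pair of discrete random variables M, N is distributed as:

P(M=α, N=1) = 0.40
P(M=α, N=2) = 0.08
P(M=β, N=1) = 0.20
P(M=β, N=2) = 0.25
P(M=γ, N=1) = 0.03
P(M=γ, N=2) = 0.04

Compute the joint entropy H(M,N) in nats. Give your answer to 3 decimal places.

H(M,N) = −Σ p(x,y)·ln p(x,y) over all 6 cells.
  cell (α,1): −0.40·ln0.40 = 0.3665
  cell (α,2): −0.08·ln0.08 = 0.2021
  cell (β,1): −0.20·ln0.20 = 0.3219
  cell (β,2): −0.25·ln0.25 = 0.3466
  cell (γ,1): −0.03·ln0.03 = 0.1052
  cell (γ,2): −0.04·ln0.04 = 0.1288
Sum = 1.471 nats.

1.471 nats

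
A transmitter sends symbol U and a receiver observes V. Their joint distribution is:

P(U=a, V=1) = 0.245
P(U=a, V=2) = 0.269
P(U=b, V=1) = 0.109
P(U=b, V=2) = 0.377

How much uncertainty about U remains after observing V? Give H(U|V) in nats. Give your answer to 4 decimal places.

0.6573 nats

Marginals: p(U) = (0.5140, 0.4860), p(V) = (0.3540, 0.6460).
H(U|V) = Σ p(V) · H(U|V=·).
  V=1: p=0.3540, H(U|V=1) = 0.6174
  V=2: p=0.6460, H(U|V=2) = 0.6791
Weighted sum = 0.6573 nats.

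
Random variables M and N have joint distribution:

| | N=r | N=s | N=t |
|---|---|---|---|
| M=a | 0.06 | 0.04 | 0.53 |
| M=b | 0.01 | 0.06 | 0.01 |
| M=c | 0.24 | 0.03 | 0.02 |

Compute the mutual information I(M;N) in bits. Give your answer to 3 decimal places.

0.554 bits

Marginals: p(M) = (0.6300, 0.0800, 0.2900), p(N) = (0.3100, 0.1300, 0.5600).
I(M;N) = Σ p(x,y)·log₂[p(x,y)/(p(x)p(y))].
  (a,r): 0.06·log₂(0.3072) = -0.1022
  (a,s): 0.04·log₂(0.4884) = -0.0414
  (a,t): 0.53·log₂(1.5023) = 0.3112
  (b,r): 0.01·log₂(0.4032) = -0.0131
  (b,s): 0.06·log₂(5.7692) = 0.1517
  (b,t): 0.01·log₂(0.2232) = -0.0216
  (c,r): 0.24·log₂(2.6696) = 0.3400
  (c,s): 0.03·log₂(0.7958) = -0.0099
  (c,t): 0.02·log₂(0.1232) = -0.0604
Sum = 0.554 bits.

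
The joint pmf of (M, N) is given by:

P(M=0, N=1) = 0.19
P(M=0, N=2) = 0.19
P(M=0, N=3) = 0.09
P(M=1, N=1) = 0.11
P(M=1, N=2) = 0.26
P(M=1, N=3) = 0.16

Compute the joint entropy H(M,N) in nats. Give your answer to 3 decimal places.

H(M,N) = −Σ p(x,y)·ln p(x,y) over all 6 cells.
  cell (0,1): −0.19·ln0.19 = 0.3155
  cell (0,2): −0.19·ln0.19 = 0.3155
  cell (0,3): −0.09·ln0.09 = 0.2167
  cell (1,1): −0.11·ln0.11 = 0.2428
  cell (1,2): −0.26·ln0.26 = 0.3502
  cell (1,3): −0.16·ln0.16 = 0.2932
Sum = 1.734 nats.

1.734 nats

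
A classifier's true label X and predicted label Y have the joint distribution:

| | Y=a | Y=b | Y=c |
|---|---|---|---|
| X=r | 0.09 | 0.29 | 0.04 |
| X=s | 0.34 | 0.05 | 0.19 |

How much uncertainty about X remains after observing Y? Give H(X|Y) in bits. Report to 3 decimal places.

0.676 bits

Chain rule: H(X|Y) = H(X,Y) − H(Y).
Marginals: p(X) = (0.4200, 0.5800), p(Y) = (0.4300, 0.3400, 0.2300).
H(X,Y) = 2.2168 bits; H(Y) = 1.5404 bits.
H(X|Y) = 2.2168 − 1.5404 = 0.676 bits.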